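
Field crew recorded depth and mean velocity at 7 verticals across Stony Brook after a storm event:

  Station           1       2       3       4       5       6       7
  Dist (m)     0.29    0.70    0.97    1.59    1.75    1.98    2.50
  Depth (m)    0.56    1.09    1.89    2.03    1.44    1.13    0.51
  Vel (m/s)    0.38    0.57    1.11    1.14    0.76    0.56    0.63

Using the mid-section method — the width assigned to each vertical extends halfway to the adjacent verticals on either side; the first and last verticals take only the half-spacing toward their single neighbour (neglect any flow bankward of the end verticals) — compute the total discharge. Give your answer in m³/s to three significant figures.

2.63 m³/s

w_1 = (0.70 − 0.29)/2 = 0.205 m; q_1 = 0.38 × 0.56 × 0.205 = 0.04362 m³/s
w_2 = (0.97 − 0.29)/2 = 0.34 m; q_2 = 0.57 × 1.09 × 0.34 = 0.2112 m³/s
w_3 = (1.59 − 0.70)/2 = 0.445 m; q_3 = 1.11 × 1.89 × 0.445 = 0.9336 m³/s
w_4 = (1.75 − 0.97)/2 = 0.39 m; q_4 = 1.14 × 2.03 × 0.39 = 0.9025 m³/s
w_5 = (1.98 − 1.59)/2 = 0.195 m; q_5 = 0.76 × 1.44 × 0.195 = 0.2134 m³/s
w_6 = (2.50 − 1.75)/2 = 0.375 m; q_6 = 0.56 × 1.13 × 0.375 = 0.2373 m³/s
w_7 = (2.50 − 1.98)/2 = 0.26 m; q_7 = 0.63 × 0.51 × 0.26 = 0.08354 m³/s
Q = Σ qᵢ = 2.625 m³/s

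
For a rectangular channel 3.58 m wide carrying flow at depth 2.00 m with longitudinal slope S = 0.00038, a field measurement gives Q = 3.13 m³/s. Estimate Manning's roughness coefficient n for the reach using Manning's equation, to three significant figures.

0.0429

A = b·y = 3.58 × 2.00 = 7.160 m²
P = b + 2y = 3.58 + 2×2.00 = 7.580 m
R = A/P = 7.160/7.580 = 0.9446 m
n = (1/Q)·A·R^(2/3)·S^(1/2) = (1/3.13) × 7.160 × 0.9627 × 0.01949 = 0.04293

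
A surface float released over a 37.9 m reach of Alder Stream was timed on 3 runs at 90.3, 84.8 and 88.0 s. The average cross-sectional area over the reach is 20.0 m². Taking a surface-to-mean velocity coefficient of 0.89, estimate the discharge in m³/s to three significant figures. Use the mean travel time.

7.69 m³/s

t̄ = (90.3 + 84.8 + 88.0) / 3 = 87.7 s
v_surface = L / t̄ = 37.9 / 87.7 = 0.4322 m/s
v_mean = 0.89 × 0.4322 = 0.3846 m/s
Q = A × v_mean = 20.0 × 0.3846 = 7.692 m³/s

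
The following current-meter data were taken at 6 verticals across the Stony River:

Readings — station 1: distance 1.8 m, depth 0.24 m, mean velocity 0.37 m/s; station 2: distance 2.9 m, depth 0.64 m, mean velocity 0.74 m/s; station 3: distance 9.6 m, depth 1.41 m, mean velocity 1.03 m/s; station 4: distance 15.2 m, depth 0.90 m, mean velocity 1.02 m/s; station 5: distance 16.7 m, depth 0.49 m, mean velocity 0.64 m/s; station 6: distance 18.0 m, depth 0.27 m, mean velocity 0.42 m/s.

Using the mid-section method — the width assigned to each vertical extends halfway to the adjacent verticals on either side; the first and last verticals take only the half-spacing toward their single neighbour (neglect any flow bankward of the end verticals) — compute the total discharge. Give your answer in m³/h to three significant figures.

52600 m³/h

w_1 = (2.9 − 1.8)/2 = 0.55 m; q_1 = 0.37 × 0.24 × 0.55 = 0.04884 m³/s
w_2 = (9.6 − 1.8)/2 = 3.9 m; q_2 = 0.74 × 0.64 × 3.9 = 1.847 m³/s
w_3 = (15.2 − 2.9)/2 = 6.15 m; q_3 = 1.03 × 1.41 × 6.15 = 8.932 m³/s
w_4 = (16.7 − 9.6)/2 = 3.55 m; q_4 = 1.02 × 0.90 × 3.55 = 3.259 m³/s
w_5 = (18.0 − 15.2)/2 = 1.4 m; q_5 = 0.64 × 0.49 × 1.4 = 0.4390 m³/s
w_6 = (18.0 − 16.7)/2 = 0.65 m; q_6 = 0.42 × 0.27 × 0.65 = 0.07371 m³/s
Q = Σ qᵢ = 14.60 m³/s
= 14.60 × 3600 = 52560 m³/h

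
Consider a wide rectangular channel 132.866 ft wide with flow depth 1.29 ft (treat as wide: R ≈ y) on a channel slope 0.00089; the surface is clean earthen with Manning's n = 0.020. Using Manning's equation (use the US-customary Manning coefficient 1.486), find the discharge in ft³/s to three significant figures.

A = b·y = 132.866 × 1.29 = 171.4 ft²
Wide channel: R ≈ y = 1.29 ft
Q = (1.486/n)·A·R^(2/3)·S^(1/2) = (1.486/0.020) × 171.4 × 1.290^(2/3) × 0.00089^(1/2) = 450.2 ft³/s

450 ft³/s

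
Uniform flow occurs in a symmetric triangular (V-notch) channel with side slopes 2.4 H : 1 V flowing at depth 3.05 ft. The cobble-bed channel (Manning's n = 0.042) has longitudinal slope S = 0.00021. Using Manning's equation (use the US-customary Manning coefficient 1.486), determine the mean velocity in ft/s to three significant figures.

A = z·y² = 2.4×3.05² = 22.33 ft²
P = 2y√(1+z²) = 2×3.05×√(1+2.4²) = 15.86 ft
R = A/P = 22.33/15.86 = 1.408 ft
Q = (1.486/n)·A·R^(2/3)·S^(1/2) = (1.486/0.042) × 22.33 × 1.408^(2/3) × 0.00021^(1/2) = 14.38 ft³/s
V = Q/A = 14.38/22.33 = 0.6440 ft/s

0.644 ft/s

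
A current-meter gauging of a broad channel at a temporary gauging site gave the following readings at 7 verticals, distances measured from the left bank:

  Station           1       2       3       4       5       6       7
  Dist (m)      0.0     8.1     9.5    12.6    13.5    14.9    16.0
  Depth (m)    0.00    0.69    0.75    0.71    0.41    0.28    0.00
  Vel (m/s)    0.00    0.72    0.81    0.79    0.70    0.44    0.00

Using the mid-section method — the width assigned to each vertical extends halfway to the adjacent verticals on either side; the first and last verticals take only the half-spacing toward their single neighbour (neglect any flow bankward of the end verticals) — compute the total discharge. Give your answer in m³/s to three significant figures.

5.33 m³/s

w_2 = (9.5 − 0.0)/2 = 4.75 m; q_2 = 0.72 × 0.69 × 4.75 = 2.360 m³/s
w_3 = (12.6 − 8.1)/2 = 2.25 m; q_3 = 0.81 × 0.75 × 2.25 = 1.367 m³/s
w_4 = (13.5 − 9.5)/2 = 2 m; q_4 = 0.79 × 0.71 × 2 = 1.122 m³/s
w_5 = (14.9 − 12.6)/2 = 1.15 m; q_5 = 0.70 × 0.41 × 1.15 = 0.3301 m³/s
w_6 = (16.0 − 13.5)/2 = 1.25 m; q_6 = 0.44 × 0.28 × 1.25 = 0.1540 m³/s
Stations 1, 7 contribute zero (depth or velocity is 0).
Q = Σ qᵢ = 5.333 m³/s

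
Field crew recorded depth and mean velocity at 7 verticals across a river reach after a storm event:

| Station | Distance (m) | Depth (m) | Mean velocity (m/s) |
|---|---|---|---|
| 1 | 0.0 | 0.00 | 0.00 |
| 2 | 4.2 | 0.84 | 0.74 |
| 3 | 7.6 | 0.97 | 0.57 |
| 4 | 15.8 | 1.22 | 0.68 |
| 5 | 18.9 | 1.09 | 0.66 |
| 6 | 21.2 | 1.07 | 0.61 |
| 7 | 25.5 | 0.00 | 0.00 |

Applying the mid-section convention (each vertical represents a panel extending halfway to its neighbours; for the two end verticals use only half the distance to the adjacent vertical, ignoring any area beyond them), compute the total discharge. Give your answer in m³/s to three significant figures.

14.4 m³/s

w_2 = (7.6 − 0.0)/2 = 3.8 m; q_2 = 0.74 × 0.84 × 3.8 = 2.362 m³/s
w_3 = (15.8 − 4.2)/2 = 5.8 m; q_3 = 0.57 × 0.97 × 5.8 = 3.207 m³/s
w_4 = (18.9 − 7.6)/2 = 5.65 m; q_4 = 0.68 × 1.22 × 5.65 = 4.687 m³/s
w_5 = (21.2 − 15.8)/2 = 2.7 m; q_5 = 0.66 × 1.09 × 2.7 = 1.942 m³/s
w_6 = (25.5 − 18.9)/2 = 3.3 m; q_6 = 0.61 × 1.07 × 3.3 = 2.154 m³/s
Stations 1, 7 contribute zero (depth or velocity is 0).
Q = Σ qᵢ = 14.35 m³/s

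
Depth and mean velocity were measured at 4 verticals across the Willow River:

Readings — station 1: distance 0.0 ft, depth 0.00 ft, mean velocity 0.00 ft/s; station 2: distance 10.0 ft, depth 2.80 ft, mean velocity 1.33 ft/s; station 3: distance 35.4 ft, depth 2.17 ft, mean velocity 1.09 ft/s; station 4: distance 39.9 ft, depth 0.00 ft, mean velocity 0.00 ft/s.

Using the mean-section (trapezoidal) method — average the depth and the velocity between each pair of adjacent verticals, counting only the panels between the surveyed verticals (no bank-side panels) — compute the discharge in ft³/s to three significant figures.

88.3 ft³/s

Panel 1-2: Δb = 10 ft, d̄ = (0.00+2.80)/2 = 1.4, v̄ = (0.00+1.33)/2 = 0.665 → q = 10×1.4×0.665 = 9.310 ft³/s
Panel 2-3: Δb = 25.4 ft, d̄ = (2.80+2.17)/2 = 2.485, v̄ = (1.33+1.09)/2 = 1.21 → q = 25.4×2.485×1.21 = 76.37 ft³/s
Panel 3-4: Δb = 4.5 ft, d̄ = (2.17+0.00)/2 = 1.085, v̄ = (1.09+0.00)/2 = 0.545 → q = 4.5×1.085×0.545 = 2.661 ft³/s
Q = Σ q = 88.34 ft³/s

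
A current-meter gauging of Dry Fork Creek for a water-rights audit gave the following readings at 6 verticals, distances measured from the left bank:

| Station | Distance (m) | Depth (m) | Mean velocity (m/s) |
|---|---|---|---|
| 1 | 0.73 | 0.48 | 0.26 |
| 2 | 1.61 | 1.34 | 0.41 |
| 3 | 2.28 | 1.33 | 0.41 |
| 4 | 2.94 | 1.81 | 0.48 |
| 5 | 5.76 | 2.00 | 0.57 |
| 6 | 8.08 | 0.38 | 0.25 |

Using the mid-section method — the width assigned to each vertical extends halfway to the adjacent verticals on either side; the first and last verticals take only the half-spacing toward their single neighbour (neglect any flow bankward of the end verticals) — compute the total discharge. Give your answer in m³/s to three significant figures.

5.40 m³/s

w_1 = (1.61 − 0.73)/2 = 0.44 m; q_1 = 0.26 × 0.48 × 0.44 = 0.05491 m³/s
w_2 = (2.28 − 0.73)/2 = 0.775 m; q_2 = 0.41 × 1.34 × 0.775 = 0.4258 m³/s
w_3 = (2.94 − 1.61)/2 = 0.665 m; q_3 = 0.41 × 1.33 × 0.665 = 0.3626 m³/s
w_4 = (5.76 − 2.28)/2 = 1.74 m; q_4 = 0.48 × 1.81 × 1.74 = 1.512 m³/s
w_5 = (8.08 − 2.94)/2 = 2.57 m; q_5 = 0.57 × 2.00 × 2.57 = 2.930 m³/s
w_6 = (8.08 − 5.76)/2 = 1.16 m; q_6 = 0.25 × 0.38 × 1.16 = 0.1102 m³/s
Q = Σ qᵢ = 5.395 m³/s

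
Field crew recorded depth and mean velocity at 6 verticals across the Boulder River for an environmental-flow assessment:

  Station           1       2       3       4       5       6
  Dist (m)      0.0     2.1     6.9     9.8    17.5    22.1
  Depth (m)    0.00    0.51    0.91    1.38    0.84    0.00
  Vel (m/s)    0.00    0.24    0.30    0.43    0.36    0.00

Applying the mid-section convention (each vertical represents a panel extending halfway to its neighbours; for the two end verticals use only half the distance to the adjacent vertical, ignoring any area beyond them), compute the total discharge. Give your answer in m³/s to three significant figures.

w_2 = (6.9 − 0.0)/2 = 3.45 m; q_2 = 0.24 × 0.51 × 3.45 = 0.4223 m³/s
w_3 = (9.8 − 2.1)/2 = 3.85 m; q_3 = 0.30 × 0.91 × 3.85 = 1.051 m³/s
w_4 = (17.5 − 6.9)/2 = 5.3 m; q_4 = 0.43 × 1.38 × 5.3 = 3.145 m³/s
w_5 = (22.1 − 9.8)/2 = 6.15 m; q_5 = 0.36 × 0.84 × 6.15 = 1.860 m³/s
Stations 1, 6 contribute zero (depth or velocity is 0).
Q = Σ qᵢ = 6.478 m³/s

6.48 m³/s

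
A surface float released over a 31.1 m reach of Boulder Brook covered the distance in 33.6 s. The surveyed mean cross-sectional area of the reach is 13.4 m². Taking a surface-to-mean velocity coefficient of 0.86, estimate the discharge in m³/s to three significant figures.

v_surface = L / t̄ = 31.1 / 33.6 = 0.9256 m/s
v_mean = 0.86 × 0.9256 = 0.7960 m/s
Q = A × v_mean = 13.4 × 0.7960 = 10.67 m³/s

10.7 m³/s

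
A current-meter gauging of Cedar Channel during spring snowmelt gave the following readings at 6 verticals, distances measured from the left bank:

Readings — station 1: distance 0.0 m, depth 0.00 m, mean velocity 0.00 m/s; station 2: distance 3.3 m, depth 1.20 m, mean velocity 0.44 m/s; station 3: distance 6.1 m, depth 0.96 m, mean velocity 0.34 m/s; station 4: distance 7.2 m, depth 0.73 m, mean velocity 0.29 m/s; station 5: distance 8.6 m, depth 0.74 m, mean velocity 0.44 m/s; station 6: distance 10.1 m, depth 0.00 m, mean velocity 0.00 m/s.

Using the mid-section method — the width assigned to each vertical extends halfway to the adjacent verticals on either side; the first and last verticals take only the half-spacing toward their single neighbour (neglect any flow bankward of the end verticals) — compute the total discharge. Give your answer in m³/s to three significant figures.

w_2 = (6.1 − 0.0)/2 = 3.05 m; q_2 = 0.44 × 1.20 × 3.05 = 1.610 m³/s
w_3 = (7.2 − 3.3)/2 = 1.95 m; q_3 = 0.34 × 0.96 × 1.95 = 0.6365 m³/s
w_4 = (8.6 − 6.1)/2 = 1.25 m; q_4 = 0.29 × 0.73 × 1.25 = 0.2646 m³/s
w_5 = (10.1 − 7.2)/2 = 1.45 m; q_5 = 0.44 × 0.74 × 1.45 = 0.4721 m³/s
Stations 1, 6 contribute zero (depth or velocity is 0).
Q = Σ qᵢ = 2.984 m³/s

2.98 m³/s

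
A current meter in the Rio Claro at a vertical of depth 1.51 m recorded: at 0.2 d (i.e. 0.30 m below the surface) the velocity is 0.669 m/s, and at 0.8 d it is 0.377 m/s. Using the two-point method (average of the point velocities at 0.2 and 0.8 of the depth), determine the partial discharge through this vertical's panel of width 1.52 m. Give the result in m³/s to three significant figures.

v̄ = (0.669 + 0.377) / 2 = 0.5230 m/s
q = v̄ × d × w = 0.5230 × 1.51 × 1.52 = 1.200 m³/s

1.20 m³/s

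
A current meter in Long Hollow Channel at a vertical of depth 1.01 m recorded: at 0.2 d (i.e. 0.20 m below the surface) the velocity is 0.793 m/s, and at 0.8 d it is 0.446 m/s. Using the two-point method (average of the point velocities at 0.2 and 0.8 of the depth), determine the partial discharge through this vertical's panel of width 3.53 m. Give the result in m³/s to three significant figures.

2.21 m³/s

v̄ = (0.793 + 0.446) / 2 = 0.6195 m/s
q = v̄ × d × w = 0.6195 × 1.01 × 3.53 = 2.209 m³/s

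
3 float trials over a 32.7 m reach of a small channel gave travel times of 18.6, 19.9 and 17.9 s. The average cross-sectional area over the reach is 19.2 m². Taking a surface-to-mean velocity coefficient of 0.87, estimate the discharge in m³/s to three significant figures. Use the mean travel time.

29.1 m³/s

t̄ = (18.6 + 19.9 + 17.9) / 3 = 18.8 s
v_surface = L / t̄ = 32.7 / 18.8 = 1.739 m/s
v_mean = 0.87 × 1.739 = 1.513 m/s
Q = A × v_mean = 19.2 × 1.513 = 29.05 m³/s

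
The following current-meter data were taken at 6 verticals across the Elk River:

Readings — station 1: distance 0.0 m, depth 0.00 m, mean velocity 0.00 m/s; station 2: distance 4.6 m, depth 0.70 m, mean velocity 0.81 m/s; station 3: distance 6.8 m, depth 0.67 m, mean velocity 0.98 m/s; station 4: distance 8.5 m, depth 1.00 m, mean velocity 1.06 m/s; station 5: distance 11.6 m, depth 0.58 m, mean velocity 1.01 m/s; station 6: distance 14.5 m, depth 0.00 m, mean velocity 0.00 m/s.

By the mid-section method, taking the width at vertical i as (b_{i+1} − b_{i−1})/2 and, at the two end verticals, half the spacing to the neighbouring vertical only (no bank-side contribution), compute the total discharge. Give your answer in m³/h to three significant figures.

w_2 = (6.8 − 0.0)/2 = 3.4 m; q_2 = 0.81 × 0.70 × 3.4 = 1.928 m³/s
w_3 = (8.5 − 4.6)/2 = 1.95 m; q_3 = 0.98 × 0.67 × 1.95 = 1.280 m³/s
w_4 = (11.6 − 6.8)/2 = 2.4 m; q_4 = 1.06 × 1.00 × 2.4 = 2.544 m³/s
w_5 = (14.5 − 8.5)/2 = 3 m; q_5 = 1.01 × 0.58 × 3 = 1.757 m³/s
Stations 1, 6 contribute zero (depth or velocity is 0).
Q = Σ qᵢ = 7.510 m³/s
= 7.510 × 3600 = 27030 m³/h

27000 m³/h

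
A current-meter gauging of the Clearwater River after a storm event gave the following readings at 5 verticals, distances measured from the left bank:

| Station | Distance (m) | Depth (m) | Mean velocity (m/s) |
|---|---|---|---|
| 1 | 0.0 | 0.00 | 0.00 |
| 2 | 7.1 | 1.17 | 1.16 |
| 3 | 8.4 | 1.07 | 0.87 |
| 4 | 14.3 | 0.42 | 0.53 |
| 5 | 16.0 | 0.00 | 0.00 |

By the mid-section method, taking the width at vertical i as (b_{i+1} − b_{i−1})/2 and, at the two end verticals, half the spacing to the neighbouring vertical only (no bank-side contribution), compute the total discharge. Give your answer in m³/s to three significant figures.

9.90 m³/s

w_2 = (8.4 − 0.0)/2 = 4.2 m; q_2 = 1.16 × 1.17 × 4.2 = 5.700 m³/s
w_3 = (14.3 − 7.1)/2 = 3.6 m; q_3 = 0.87 × 1.07 × 3.6 = 3.351 m³/s
w_4 = (16.0 − 8.4)/2 = 3.8 m; q_4 = 0.53 × 0.42 × 3.8 = 0.8459 m³/s
Stations 1, 5 contribute zero (depth or velocity is 0).
Q = Σ qᵢ = 9.897 m³/s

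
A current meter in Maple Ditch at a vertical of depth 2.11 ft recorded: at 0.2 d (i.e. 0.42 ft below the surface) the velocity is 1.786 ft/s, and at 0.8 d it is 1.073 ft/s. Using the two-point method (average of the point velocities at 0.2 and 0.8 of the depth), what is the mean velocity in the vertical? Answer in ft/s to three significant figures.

1.43 ft/s

v̄ = (1.786 + 1.073) / 2 = 1.430 ft/s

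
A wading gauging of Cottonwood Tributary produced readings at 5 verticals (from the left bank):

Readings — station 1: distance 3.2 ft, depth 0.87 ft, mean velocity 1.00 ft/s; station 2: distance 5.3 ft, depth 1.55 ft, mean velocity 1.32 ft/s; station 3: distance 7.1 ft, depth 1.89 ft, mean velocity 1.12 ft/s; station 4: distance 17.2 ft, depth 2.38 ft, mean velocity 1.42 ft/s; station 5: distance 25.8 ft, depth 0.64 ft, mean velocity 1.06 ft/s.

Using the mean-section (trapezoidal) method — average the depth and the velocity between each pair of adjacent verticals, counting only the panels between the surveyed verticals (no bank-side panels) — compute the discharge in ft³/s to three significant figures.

50.2 ft³/s

Panel 1-2: Δb = 2.1 ft, d̄ = (0.87+1.55)/2 = 1.21, v̄ = (1.00+1.32)/2 = 1.16 → q = 2.1×1.21×1.16 = 2.948 ft³/s
Panel 2-3: Δb = 1.8 ft, d̄ = (1.55+1.89)/2 = 1.72, v̄ = (1.32+1.12)/2 = 1.22 → q = 1.8×1.72×1.22 = 3.777 ft³/s
Panel 3-4: Δb = 10.1 ft, d̄ = (1.89+2.38)/2 = 2.135, v̄ = (1.12+1.42)/2 = 1.27 → q = 10.1×2.135×1.27 = 27.39 ft³/s
Panel 4-5: Δb = 8.6 ft, d̄ = (2.38+0.64)/2 = 1.51, v̄ = (1.42+1.06)/2 = 1.24 → q = 8.6×1.51×1.24 = 16.10 ft³/s
Q = Σ q = 50.21 ft³/s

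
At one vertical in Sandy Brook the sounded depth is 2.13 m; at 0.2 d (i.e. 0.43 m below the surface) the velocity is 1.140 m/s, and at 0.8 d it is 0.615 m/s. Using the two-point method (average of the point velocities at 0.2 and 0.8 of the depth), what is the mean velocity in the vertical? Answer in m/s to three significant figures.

0.878 m/s

v̄ = (1.140 + 0.615) / 2 = 0.8775 m/s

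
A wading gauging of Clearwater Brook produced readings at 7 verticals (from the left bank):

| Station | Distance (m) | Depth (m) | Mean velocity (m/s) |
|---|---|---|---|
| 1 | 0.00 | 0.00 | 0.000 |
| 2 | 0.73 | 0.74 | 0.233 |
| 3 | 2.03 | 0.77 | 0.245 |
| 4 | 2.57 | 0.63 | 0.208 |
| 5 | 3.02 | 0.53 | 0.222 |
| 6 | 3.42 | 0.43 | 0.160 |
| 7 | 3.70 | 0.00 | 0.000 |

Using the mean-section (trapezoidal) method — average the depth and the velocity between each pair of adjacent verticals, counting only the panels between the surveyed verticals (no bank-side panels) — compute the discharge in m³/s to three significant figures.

Panel 1-2: Δb = 0.73 m, d̄ = (0.00+0.74)/2 = 0.37, v̄ = (0.000+0.233)/2 = 0.1165 → q = 0.73×0.37×0.1165 = 0.03147 m³/s
Panel 2-3: Δb = 1.3 m, d̄ = (0.74+0.77)/2 = 0.755, v̄ = (0.233+0.245)/2 = 0.239 → q = 1.3×0.755×0.239 = 0.2346 m³/s
Panel 3-4: Δb = 0.54 m, d̄ = (0.77+0.63)/2 = 0.7, v̄ = (0.245+0.208)/2 = 0.2265 → q = 0.54×0.7×0.2265 = 0.08562 m³/s
Panel 4-5: Δb = 0.45 m, d̄ = (0.63+0.53)/2 = 0.58, v̄ = (0.208+0.222)/2 = 0.215 → q = 0.45×0.58×0.215 = 0.05612 m³/s
Panel 5-6: Δb = 0.4 m, d̄ = (0.53+0.43)/2 = 0.48, v̄ = (0.222+0.160)/2 = 0.191 → q = 0.4×0.48×0.191 = 0.03667 m³/s
Panel 6-7: Δb = 0.28 m, d̄ = (0.43+0.00)/2 = 0.215, v̄ = (0.160+0.000)/2 = 0.08 → q = 0.28×0.215×0.08 = 0.004816 m³/s
Q = Σ q = 0.4493 m³/s

0.449 m³/s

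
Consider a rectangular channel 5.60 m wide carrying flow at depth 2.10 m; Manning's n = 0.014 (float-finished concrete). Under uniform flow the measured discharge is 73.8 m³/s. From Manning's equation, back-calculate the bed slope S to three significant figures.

A = b·y = 5.60 × 2.10 = 11.76 m²
P = b + 2y = 5.60 + 2×2.10 = 9.800 m
R = A/P = 11.76/9.800 = 1.200 m
S = (Q·n / (1·A·R^(2/3)))² = (73.8×0.014 / (1×11.76×1.129))² = 0.006053

0.00605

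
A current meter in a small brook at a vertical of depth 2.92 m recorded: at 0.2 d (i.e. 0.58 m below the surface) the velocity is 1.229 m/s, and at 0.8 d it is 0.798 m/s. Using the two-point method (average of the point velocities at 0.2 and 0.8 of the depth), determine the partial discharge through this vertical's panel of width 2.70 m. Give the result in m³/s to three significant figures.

v̄ = (1.229 + 0.798) / 2 = 1.014 m/s
q = v̄ × d × w = 1.014 × 2.92 × 2.70 = 7.990 m³/s

7.99 m³/s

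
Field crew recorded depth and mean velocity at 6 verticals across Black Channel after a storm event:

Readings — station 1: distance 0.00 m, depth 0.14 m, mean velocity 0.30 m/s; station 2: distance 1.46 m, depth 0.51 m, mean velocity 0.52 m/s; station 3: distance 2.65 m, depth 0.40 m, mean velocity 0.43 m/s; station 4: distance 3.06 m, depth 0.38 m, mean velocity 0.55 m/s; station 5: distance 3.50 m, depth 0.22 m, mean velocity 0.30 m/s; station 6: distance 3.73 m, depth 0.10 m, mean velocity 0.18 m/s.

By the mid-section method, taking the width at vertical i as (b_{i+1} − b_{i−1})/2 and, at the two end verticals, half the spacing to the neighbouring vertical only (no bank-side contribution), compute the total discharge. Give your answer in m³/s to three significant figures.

w_1 = (1.46 − 0.00)/2 = 0.73 m; q_1 = 0.30 × 0.14 × 0.73 = 0.03066 m³/s
w_2 = (2.65 − 0.00)/2 = 1.325 m; q_2 = 0.52 × 0.51 × 1.325 = 0.3514 m³/s
w_3 = (3.06 − 1.46)/2 = 0.8 m; q_3 = 0.43 × 0.40 × 0.8 = 0.1376 m³/s
w_4 = (3.50 − 2.65)/2 = 0.425 m; q_4 = 0.55 × 0.38 × 0.425 = 0.08883 m³/s
w_5 = (3.73 − 3.06)/2 = 0.335 m; q_5 = 0.30 × 0.22 × 0.335 = 0.02211 m³/s
w_6 = (3.73 − 3.50)/2 = 0.115 m; q_6 = 0.18 × 0.10 × 0.115 = 0.002070 m³/s
Q = Σ qᵢ = 0.6327 m³/s

0.633 m³/s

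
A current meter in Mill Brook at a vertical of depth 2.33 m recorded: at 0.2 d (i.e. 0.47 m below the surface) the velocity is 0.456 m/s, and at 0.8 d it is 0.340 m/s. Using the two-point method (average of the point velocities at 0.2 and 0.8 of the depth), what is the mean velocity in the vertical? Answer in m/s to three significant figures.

0.398 m/s

v̄ = (0.456 + 0.340) / 2 = 0.3980 m/s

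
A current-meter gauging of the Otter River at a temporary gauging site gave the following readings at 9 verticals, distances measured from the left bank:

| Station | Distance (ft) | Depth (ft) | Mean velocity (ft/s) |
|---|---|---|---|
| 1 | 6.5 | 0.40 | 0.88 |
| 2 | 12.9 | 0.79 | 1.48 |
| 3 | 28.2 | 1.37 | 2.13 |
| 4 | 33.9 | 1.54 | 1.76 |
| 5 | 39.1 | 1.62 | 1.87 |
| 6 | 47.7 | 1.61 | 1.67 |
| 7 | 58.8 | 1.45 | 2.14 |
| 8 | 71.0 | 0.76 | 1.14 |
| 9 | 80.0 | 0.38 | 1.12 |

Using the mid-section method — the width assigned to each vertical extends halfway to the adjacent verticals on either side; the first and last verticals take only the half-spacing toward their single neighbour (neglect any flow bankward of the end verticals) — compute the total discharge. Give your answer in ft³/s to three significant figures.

154 ft³/s

w_1 = (12.9 − 6.5)/2 = 3.2 ft; q_1 = 0.88 × 0.40 × 3.2 = 1.126 ft³/s
w_2 = (28.2 − 6.5)/2 = 10.85 ft; q_2 = 1.48 × 0.79 × 10.85 = 12.69 ft³/s
w_3 = (33.9 − 12.9)/2 = 10.5 ft; q_3 = 2.13 × 1.37 × 10.5 = 30.64 ft³/s
w_4 = (39.1 − 28.2)/2 = 5.45 ft; q_4 = 1.76 × 1.54 × 5.45 = 14.77 ft³/s
w_5 = (47.7 − 33.9)/2 = 6.9 ft; q_5 = 1.87 × 1.62 × 6.9 = 20.90 ft³/s
w_6 = (58.8 − 39.1)/2 = 9.85 ft; q_6 = 1.67 × 1.61 × 9.85 = 26.48 ft³/s
w_7 = (71.0 − 47.7)/2 = 11.65 ft; q_7 = 2.14 × 1.45 × 11.65 = 36.15 ft³/s
w_8 = (80.0 − 58.8)/2 = 10.6 ft; q_8 = 1.14 × 0.76 × 10.6 = 9.184 ft³/s
w_9 = (80.0 − 71.0)/2 = 4.5 ft; q_9 = 1.12 × 0.38 × 4.5 = 1.915 ft³/s
Q = Σ qᵢ = 153.9 ft³/s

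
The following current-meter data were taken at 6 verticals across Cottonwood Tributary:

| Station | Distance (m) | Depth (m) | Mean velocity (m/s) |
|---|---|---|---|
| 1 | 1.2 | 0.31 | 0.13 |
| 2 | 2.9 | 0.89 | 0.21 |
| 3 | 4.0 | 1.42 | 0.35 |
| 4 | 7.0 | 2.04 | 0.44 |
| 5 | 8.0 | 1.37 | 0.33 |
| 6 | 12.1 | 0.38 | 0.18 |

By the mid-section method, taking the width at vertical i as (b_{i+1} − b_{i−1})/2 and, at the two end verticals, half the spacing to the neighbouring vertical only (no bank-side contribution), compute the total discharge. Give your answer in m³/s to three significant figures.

w_1 = (2.9 − 1.2)/2 = 0.85 m; q_1 = 0.13 × 0.31 × 0.85 = 0.03426 m³/s
w_2 = (4.0 − 1.2)/2 = 1.4 m; q_2 = 0.21 × 0.89 × 1.4 = 0.2617 m³/s
w_3 = (7.0 − 2.9)/2 = 2.05 m; q_3 = 0.35 × 1.42 × 2.05 = 1.019 m³/s
w_4 = (8.0 − 4.0)/2 = 2 m; q_4 = 0.44 × 2.04 × 2 = 1.795 m³/s
w_5 = (12.1 − 7.0)/2 = 2.55 m; q_5 = 0.33 × 1.37 × 2.55 = 1.153 m³/s
w_6 = (12.1 − 8.0)/2 = 2.05 m; q_6 = 0.18 × 0.38 × 2.05 = 0.1402 m³/s
Q = Σ qᵢ = 4.403 m³/s

4.40 m³/s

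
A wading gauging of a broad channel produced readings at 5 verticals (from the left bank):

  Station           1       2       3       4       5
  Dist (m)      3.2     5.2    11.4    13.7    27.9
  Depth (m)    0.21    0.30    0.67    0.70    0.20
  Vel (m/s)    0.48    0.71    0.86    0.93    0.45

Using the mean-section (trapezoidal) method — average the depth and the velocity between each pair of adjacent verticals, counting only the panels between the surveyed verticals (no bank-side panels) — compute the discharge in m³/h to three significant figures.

30500 m³/h

Panel 1-2: Δb = 2 m, d̄ = (0.21+0.30)/2 = 0.255, v̄ = (0.48+0.71)/2 = 0.595 → q = 2×0.255×0.595 = 0.3035 m³/s
Panel 2-3: Δb = 6.2 m, d̄ = (0.30+0.67)/2 = 0.485, v̄ = (0.71+0.86)/2 = 0.785 → q = 6.2×0.485×0.785 = 2.360 m³/s
Panel 3-4: Δb = 2.3 m, d̄ = (0.67+0.70)/2 = 0.685, v̄ = (0.86+0.93)/2 = 0.895 → q = 2.3×0.685×0.895 = 1.410 m³/s
Panel 4-5: Δb = 14.2 m, d̄ = (0.70+0.20)/2 = 0.45, v̄ = (0.93+0.45)/2 = 0.69 → q = 14.2×0.45×0.69 = 4.409 m³/s
Q = Σ q = 8.483 m³/s
= 8.483 × 3600 = 30540 m³/h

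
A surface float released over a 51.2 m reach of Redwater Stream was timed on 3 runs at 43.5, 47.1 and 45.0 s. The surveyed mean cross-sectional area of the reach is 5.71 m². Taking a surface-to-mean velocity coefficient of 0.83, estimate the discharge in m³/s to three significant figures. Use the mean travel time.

t̄ = (43.5 + 47.1 + 45.0) / 3 = 45.2 s
v_surface = L / t̄ = 51.2 / 45.2 = 1.133 m/s
v_mean = 0.83 × 1.133 = 0.9402 m/s
Q = A × v_mean = 5.71 × 0.9402 = 5.368 m³/s

5.37 m³/s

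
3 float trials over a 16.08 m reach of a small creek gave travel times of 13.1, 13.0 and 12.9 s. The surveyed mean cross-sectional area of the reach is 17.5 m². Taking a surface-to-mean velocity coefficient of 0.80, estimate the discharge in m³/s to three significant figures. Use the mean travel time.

17.3 m³/s

t̄ = (13.1 + 13.0 + 12.9) / 3 = 13 s
v_surface = L / t̄ = 16.08 / 13 = 1.237 m/s
v_mean = 0.80 × 1.237 = 0.9895 m/s
Q = A × v_mean = 17.5 × 0.9895 = 17.32 m³/s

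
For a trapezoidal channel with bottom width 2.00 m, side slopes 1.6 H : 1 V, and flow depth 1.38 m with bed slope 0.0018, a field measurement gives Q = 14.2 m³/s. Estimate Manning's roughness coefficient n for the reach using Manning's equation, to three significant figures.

A = (b + z·y)·y = (2.00 + 1.6×1.38)×1.38 = 5.807 m²
P = b + 2y√(1+z²) = 2.00 + 2×1.38×√(1+1.6²) = 7.208 m
R = A/P = 5.807/7.208 = 0.8057 m
n = (1/Q)·A·R^(2/3)·S^(1/2) = (1/14.2) × 5.807 × 0.8659 × 0.04243 = 0.01502

0.0150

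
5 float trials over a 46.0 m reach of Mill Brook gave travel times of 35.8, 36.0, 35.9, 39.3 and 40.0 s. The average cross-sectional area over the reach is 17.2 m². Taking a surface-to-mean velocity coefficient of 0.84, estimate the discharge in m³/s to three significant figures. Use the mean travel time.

t̄ = (35.8 + 36.0 + 35.9 + 39.3 + 40.0) / 5 = 37.4 s
v_surface = L / t̄ = 46.0 / 37.4 = 1.230 m/s
v_mean = 0.84 × 1.230 = 1.033 m/s
Q = A × v_mean = 17.2 × 1.033 = 17.77 m³/s

17.8 m³/s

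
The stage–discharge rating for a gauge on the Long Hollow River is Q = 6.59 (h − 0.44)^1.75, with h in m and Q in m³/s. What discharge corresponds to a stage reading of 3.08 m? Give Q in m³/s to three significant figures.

Q = 6.59 × (3.08 − 0.44)^1.75 = 6.59 × 2.64^1.75 = 36.03 m³/s

36.0 m³/s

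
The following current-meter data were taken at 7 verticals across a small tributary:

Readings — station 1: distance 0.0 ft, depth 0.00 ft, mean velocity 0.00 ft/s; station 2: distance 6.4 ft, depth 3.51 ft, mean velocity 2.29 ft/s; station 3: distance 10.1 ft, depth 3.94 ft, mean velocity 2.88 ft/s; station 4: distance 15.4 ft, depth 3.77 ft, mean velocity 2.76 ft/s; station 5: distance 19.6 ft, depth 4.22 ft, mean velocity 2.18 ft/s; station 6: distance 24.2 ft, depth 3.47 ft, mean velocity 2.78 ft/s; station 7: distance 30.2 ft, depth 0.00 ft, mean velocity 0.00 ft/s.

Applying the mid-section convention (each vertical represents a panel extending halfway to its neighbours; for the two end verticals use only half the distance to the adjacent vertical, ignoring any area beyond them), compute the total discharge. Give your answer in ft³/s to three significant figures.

233 ft³/s

w_2 = (10.1 − 0.0)/2 = 5.05 ft; q_2 = 2.29 × 3.51 × 5.05 = 40.59 ft³/s
w_3 = (15.4 − 6.4)/2 = 4.5 ft; q_3 = 2.88 × 3.94 × 4.5 = 51.06 ft³/s
w_4 = (19.6 − 10.1)/2 = 4.75 ft; q_4 = 2.76 × 3.77 × 4.75 = 49.42 ft³/s
w_5 = (24.2 − 15.4)/2 = 4.4 ft; q_5 = 2.18 × 4.22 × 4.4 = 40.48 ft³/s
w_6 = (30.2 − 19.6)/2 = 5.3 ft; q_6 = 2.78 × 3.47 × 5.3 = 51.13 ft³/s
Stations 1, 7 contribute zero (depth or velocity is 0).
Q = Σ qᵢ = 232.7 ft³/s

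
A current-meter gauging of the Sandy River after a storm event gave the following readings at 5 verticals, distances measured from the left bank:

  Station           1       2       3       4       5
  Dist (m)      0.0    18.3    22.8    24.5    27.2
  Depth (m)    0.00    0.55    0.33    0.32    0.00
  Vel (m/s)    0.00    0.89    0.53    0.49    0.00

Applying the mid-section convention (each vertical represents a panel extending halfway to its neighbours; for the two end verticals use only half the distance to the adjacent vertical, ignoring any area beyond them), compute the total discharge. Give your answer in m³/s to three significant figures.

6.47 m³/s

w_2 = (22.8 − 0.0)/2 = 11.4 m; q_2 = 0.89 × 0.55 × 11.4 = 5.580 m³/s
w_3 = (24.5 − 18.3)/2 = 3.1 m; q_3 = 0.53 × 0.33 × 3.1 = 0.5422 m³/s
w_4 = (27.2 − 22.8)/2 = 2.2 m; q_4 = 0.49 × 0.32 × 2.2 = 0.3450 m³/s
Stations 1, 5 contribute zero (depth or velocity is 0).
Q = Σ qᵢ = 6.467 m³/s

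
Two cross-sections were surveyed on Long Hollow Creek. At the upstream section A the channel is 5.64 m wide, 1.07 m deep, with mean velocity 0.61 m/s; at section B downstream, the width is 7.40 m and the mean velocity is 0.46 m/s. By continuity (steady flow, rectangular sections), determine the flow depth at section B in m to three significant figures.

1.08 m

Q = A₁V₁ = (5.64×1.07) × 0.61 = 3.681 m³/s
d₂ = Q/(b₂ V₂) = 3.681/(7.40×0.46) = 1.081 m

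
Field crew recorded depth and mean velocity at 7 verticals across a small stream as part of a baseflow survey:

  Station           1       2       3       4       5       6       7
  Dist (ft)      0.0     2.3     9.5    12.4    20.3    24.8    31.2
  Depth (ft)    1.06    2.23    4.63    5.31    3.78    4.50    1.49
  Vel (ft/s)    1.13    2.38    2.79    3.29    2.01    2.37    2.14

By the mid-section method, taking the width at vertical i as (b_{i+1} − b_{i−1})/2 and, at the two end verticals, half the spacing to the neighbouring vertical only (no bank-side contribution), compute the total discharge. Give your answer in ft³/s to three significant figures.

w_1 = (2.3 − 0.0)/2 = 1.15 ft; q_1 = 1.13 × 1.06 × 1.15 = 1.377 ft³/s
w_2 = (9.5 − 0.0)/2 = 4.75 ft; q_2 = 2.38 × 2.23 × 4.75 = 25.21 ft³/s
w_3 = (12.4 − 2.3)/2 = 5.05 ft; q_3 = 2.79 × 4.63 × 5.05 = 65.23 ft³/s
w_4 = (20.3 − 9.5)/2 = 5.4 ft; q_4 = 3.29 × 5.31 × 5.4 = 94.34 ft³/s
w_5 = (24.8 − 12.4)/2 = 6.2 ft; q_5 = 2.01 × 3.78 × 6.2 = 47.11 ft³/s
w_6 = (31.2 − 20.3)/2 = 5.45 ft; q_6 = 2.37 × 4.50 × 5.45 = 58.12 ft³/s
w_7 = (31.2 − 24.8)/2 = 3.2 ft; q_7 = 2.14 × 1.49 × 3.2 = 10.20 ft³/s
Q = Σ qᵢ = 301.6 ft³/s

302 ft³/s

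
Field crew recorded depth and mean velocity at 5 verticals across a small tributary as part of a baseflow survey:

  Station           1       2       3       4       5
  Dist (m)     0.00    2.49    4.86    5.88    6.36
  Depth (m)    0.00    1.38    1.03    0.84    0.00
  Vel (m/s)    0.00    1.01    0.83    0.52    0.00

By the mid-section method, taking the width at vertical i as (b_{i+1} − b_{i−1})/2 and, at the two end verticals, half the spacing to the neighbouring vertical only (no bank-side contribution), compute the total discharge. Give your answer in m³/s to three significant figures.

w_2 = (4.86 − 0.00)/2 = 2.43 m; q_2 = 1.01 × 1.38 × 2.43 = 3.387 m³/s
w_3 = (5.88 − 2.49)/2 = 1.695 m; q_3 = 0.83 × 1.03 × 1.695 = 1.449 m³/s
w_4 = (6.36 − 4.86)/2 = 0.75 m; q_4 = 0.52 × 0.84 × 0.75 = 0.3276 m³/s
Stations 1, 5 contribute zero (depth or velocity is 0).
Q = Σ qᵢ = 5.164 m³/s

5.16 m³/s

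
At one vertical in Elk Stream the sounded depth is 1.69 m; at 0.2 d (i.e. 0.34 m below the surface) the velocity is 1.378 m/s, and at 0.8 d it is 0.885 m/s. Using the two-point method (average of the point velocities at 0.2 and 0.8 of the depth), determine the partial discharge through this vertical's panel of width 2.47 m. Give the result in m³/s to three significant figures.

v̄ = (1.378 + 0.885) / 2 = 1.132 m/s
q = v̄ × d × w = 1.132 × 1.69 × 2.47 = 4.723 m³/s

4.72 m³/s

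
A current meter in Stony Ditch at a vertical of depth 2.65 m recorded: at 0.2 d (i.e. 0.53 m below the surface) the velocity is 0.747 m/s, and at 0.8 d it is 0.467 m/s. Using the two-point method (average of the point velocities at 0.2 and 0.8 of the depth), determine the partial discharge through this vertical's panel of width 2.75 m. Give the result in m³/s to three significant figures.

4.42 m³/s

v̄ = (0.747 + 0.467) / 2 = 0.6070 m/s
q = v̄ × d × w = 0.6070 × 2.65 × 2.75 = 4.424 m³/s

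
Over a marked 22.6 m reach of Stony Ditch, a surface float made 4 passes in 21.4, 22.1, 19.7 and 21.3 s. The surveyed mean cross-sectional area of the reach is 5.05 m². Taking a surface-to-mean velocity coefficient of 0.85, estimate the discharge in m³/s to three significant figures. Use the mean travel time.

t̄ = (21.4 + 22.1 + 19.7 + 21.3) / 4 = 21.125 s
v_surface = L / t̄ = 22.6 / 21.125 = 1.070 m/s
v_mean = 0.85 × 1.070 = 0.9093 m/s
Q = A × v_mean = 5.05 × 0.9093 = 4.592 m³/s

4.59 m³/s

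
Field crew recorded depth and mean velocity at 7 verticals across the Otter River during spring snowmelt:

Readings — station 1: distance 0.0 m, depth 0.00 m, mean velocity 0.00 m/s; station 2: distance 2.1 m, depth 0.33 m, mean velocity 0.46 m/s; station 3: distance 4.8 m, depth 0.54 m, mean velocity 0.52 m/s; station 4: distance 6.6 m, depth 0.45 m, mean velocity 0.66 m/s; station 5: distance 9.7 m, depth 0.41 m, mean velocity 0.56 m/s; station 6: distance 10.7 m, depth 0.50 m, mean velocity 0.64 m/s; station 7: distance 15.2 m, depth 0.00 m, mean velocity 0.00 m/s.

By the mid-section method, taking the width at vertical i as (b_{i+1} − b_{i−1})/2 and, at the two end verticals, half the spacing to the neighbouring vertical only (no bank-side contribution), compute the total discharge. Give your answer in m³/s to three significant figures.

3.07 m³/s

w_2 = (4.8 − 0.0)/2 = 2.4 m; q_2 = 0.46 × 0.33 × 2.4 = 0.3643 m³/s
w_3 = (6.6 − 2.1)/2 = 2.25 m; q_3 = 0.52 × 0.54 × 2.25 = 0.6318 m³/s
w_4 = (9.7 − 4.8)/2 = 2.45 m; q_4 = 0.66 × 0.45 × 2.45 = 0.7277 m³/s
w_5 = (10.7 − 6.6)/2 = 2.05 m; q_5 = 0.56 × 0.41 × 2.05 = 0.4707 m³/s
w_6 = (15.2 − 9.7)/2 = 2.75 m; q_6 = 0.64 × 0.50 × 2.75 = 0.8800 m³/s
Stations 1, 7 contribute zero (depth or velocity is 0).
Q = Σ qᵢ = 3.074 m³/s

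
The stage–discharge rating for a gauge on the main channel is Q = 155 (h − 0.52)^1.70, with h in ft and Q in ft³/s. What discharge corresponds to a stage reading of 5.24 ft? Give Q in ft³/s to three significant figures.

2170 ft³/s

Q = 155 × (5.24 − 0.52)^1.70 = 155 × 4.72^1.70 = 2168 ft³/s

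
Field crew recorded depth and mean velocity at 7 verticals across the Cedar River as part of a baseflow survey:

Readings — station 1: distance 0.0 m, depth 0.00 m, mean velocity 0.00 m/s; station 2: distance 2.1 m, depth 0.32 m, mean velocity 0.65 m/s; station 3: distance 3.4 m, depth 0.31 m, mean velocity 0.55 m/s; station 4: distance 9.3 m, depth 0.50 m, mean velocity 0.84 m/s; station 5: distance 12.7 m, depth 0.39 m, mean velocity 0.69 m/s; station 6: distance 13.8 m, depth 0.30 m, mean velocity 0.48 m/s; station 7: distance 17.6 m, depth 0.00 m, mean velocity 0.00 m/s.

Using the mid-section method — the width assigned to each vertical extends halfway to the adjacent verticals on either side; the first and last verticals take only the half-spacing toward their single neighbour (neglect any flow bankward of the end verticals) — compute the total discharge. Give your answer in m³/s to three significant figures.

w_2 = (3.4 − 0.0)/2 = 1.7 m; q_2 = 0.65 × 0.32 × 1.7 = 0.3536 m³/s
w_3 = (9.3 − 2.1)/2 = 3.6 m; q_3 = 0.55 × 0.31 × 3.6 = 0.6138 m³/s
w_4 = (12.7 − 3.4)/2 = 4.65 m; q_4 = 0.84 × 0.50 × 4.65 = 1.953 m³/s
w_5 = (13.8 − 9.3)/2 = 2.25 m; q_5 = 0.69 × 0.39 × 2.25 = 0.6055 m³/s
w_6 = (17.6 − 12.7)/2 = 2.45 m; q_6 = 0.48 × 0.30 × 2.45 = 0.3528 m³/s
Stations 1, 7 contribute zero (depth or velocity is 0).
Q = Σ qᵢ = 3.879 m³/s

3.88 m³/s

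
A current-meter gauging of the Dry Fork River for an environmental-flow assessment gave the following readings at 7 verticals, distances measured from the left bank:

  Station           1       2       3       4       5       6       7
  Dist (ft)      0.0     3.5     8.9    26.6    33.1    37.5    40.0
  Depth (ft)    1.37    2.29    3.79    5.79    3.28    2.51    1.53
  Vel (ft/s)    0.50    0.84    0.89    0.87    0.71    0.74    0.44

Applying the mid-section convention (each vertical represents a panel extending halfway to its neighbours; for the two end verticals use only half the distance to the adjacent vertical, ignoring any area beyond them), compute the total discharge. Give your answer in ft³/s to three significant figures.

w_1 = (3.5 − 0.0)/2 = 1.75 ft; q_1 = 0.50 × 1.37 × 1.75 = 1.199 ft³/s
w_2 = (8.9 − 0.0)/2 = 4.45 ft; q_2 = 0.84 × 2.29 × 4.45 = 8.560 ft³/s
w_3 = (26.6 − 3.5)/2 = 11.55 ft; q_3 = 0.89 × 3.79 × 11.55 = 38.96 ft³/s
w_4 = (33.1 − 8.9)/2 = 12.1 ft; q_4 = 0.87 × 5.79 × 12.1 = 60.95 ft³/s
w_5 = (37.5 − 26.6)/2 = 5.45 ft; q_5 = 0.71 × 3.28 × 5.45 = 12.69 ft³/s
w_6 = (40.0 − 33.1)/2 = 3.45 ft; q_6 = 0.74 × 2.51 × 3.45 = 6.408 ft³/s
w_7 = (40.0 − 37.5)/2 = 1.25 ft; q_7 = 0.44 × 1.53 × 1.25 = 0.8415 ft³/s
Q = Σ qᵢ = 129.6 ft³/s

130 ft³/s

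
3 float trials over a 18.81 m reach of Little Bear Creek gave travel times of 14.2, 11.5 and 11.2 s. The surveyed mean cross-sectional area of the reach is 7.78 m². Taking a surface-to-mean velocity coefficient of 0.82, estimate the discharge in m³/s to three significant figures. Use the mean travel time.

9.76 m³/s

t̄ = (14.2 + 11.5 + 11.2) / 3 = 12.3 s
v_surface = L / t̄ = 18.81 / 12.3 = 1.529 m/s
v_mean = 0.82 × 1.529 = 1.254 m/s
Q = A × v_mean = 7.78 × 1.254 = 9.756 m³/s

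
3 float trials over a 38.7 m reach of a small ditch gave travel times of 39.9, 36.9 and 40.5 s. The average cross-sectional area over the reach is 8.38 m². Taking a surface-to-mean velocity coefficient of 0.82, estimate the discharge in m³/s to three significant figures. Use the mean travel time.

6.80 m³/s

t̄ = (39.9 + 36.9 + 40.5) / 3 = 39.1 s
v_surface = L / t̄ = 38.7 / 39.1 = 0.9898 m/s
v_mean = 0.82 × 0.9898 = 0.8116 m/s
Q = A × v_mean = 8.38 × 0.8116 = 6.801 m³/s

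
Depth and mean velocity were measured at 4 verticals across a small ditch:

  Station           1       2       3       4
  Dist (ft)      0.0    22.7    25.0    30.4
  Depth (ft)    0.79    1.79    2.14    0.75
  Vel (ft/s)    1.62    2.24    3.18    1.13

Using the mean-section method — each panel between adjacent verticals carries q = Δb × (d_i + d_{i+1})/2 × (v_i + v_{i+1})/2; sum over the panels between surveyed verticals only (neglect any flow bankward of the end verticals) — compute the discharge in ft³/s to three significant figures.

85.6 ft³/s

Panel 1-2: Δb = 22.7 ft, d̄ = (0.79+1.79)/2 = 1.29, v̄ = (1.62+2.24)/2 = 1.93 → q = 22.7×1.29×1.93 = 56.52 ft³/s
Panel 2-3: Δb = 2.3 ft, d̄ = (1.79+2.14)/2 = 1.965, v̄ = (2.24+3.18)/2 = 2.71 → q = 2.3×1.965×2.71 = 12.25 ft³/s
Panel 3-4: Δb = 5.4 ft, d̄ = (2.14+0.75)/2 = 1.445, v̄ = (3.18+1.13)/2 = 2.155 → q = 5.4×1.445×2.155 = 16.82 ft³/s
Q = Σ q = 85.58 ft³/s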